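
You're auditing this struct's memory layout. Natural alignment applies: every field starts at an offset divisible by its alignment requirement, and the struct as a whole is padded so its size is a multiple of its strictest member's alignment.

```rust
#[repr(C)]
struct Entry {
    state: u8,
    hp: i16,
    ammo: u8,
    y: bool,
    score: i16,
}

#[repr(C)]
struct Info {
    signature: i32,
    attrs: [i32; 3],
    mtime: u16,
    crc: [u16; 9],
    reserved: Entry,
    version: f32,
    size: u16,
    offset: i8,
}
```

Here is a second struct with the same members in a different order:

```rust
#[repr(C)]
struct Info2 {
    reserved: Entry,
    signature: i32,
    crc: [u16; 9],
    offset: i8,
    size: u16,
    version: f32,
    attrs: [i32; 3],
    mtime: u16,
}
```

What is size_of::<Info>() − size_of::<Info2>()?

Entry: state at 0 (size 1, align 1) → ends 1; pad 1 to align 2 for hp; hp at 2 (size 2, align 2) → ends 4; ammo at 4 (size 1, align 1) → ends 5; y at 5 (size 1, align 1) → ends 6; score at 6 (size 2, align 2) → ends 8; total 8 bytes, alignment 2
signature at 0 (size 4, align 4) → ends 4
attrs at 4 (size 12, align 4) → ends 16
mtime at 16 (size 2, align 2) → ends 18
crc at 18 (size 18, align 2) → ends 36
reserved at 36 (size 8, align 2) → ends 44
version at 44 (size 4, align 4) → ends 48
size at 48 (size 2, align 2) → ends 50
offset at 50 (size 1, align 1) → ends 51
tail pad 1 to reach multiple of 4
total 52 bytes, alignment 4
— Info2 —
reserved at 0 (size 8, align 2) → ends 8
signature at 8 (size 4, align 4) → ends 12
crc at 12 (size 18, align 2) → ends 30
offset at 30 (size 1, align 1) → ends 31
pad 1 to align 2 for size
size at 32 (size 2, align 2) → ends 34
pad 2 to align 4 for version
version at 36 (size 4, align 4) → ends 40
attrs at 40 (size 12, align 4) → ends 52
mtime at 52 (size 2, align 2) → ends 54
tail pad 2 to reach multiple of 4
total 56 bytes, alignment 4
52 − 56 = -4

-4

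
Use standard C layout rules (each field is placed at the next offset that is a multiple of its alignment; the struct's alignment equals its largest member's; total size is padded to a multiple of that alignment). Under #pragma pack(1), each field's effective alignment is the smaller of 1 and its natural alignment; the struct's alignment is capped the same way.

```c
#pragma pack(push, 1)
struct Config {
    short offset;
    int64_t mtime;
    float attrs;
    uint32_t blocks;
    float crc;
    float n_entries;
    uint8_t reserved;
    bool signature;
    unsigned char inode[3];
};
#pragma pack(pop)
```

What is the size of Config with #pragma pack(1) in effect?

offset at 0 (size 2, align 1) → ends 2
mtime at 2 (size 8, align 1) → ends 10
attrs at 10 (size 4, align 1) → ends 14
blocks at 14 (size 4, align 1) → ends 18
crc at 18 (size 4, align 1) → ends 22
n_entries at 22 (size 4, align 1) → ends 26
reserved at 26 (size 1, align 1) → ends 27
signature at 27 (size 1, align 1) → ends 28
inode at 28 (size 3, align 1) → ends 31
total 31 bytes, alignment 1

31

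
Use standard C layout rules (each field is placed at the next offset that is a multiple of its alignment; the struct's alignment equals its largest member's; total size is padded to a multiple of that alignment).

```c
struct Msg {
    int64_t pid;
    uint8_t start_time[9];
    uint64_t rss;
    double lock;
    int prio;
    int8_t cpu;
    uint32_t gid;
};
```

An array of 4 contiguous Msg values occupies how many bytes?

224

@0: pid [8B, align 8] → 8
@8: start_time [9B, align 1] → 17
+7 pad (align 8)
@24: rss [8B, align 8] → 32
@32: lock [8B, align 8] → 40
@40: prio [4B, align 4] → 44
@44: cpu [1B, align 1] → 45
+3 pad (align 4)
@48: gid [4B, align 4] → 52
+4 tail pad (align 8)
size 56, align 8
array of 4: 4 × 56 = 224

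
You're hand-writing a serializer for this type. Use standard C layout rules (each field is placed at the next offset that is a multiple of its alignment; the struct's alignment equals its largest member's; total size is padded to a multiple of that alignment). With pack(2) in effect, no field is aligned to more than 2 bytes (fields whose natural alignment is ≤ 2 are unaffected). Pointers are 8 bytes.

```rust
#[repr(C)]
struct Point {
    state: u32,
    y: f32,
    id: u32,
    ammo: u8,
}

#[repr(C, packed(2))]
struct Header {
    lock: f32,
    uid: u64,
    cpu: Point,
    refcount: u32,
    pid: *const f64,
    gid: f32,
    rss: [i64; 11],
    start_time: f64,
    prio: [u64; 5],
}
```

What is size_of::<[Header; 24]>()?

Point: @0: state [4B, align 4] → 4; @4: y [4B, align 4] → 8; @8: id [4B, align 4] → 12; @12: ammo [1B, align 1] → 13; +3 tail pad (align 4); size 16, align 4
@0: lock [4B, align 2] → 4
@4: uid [8B, align 2] → 12
@12: cpu [16B, align 2] → 28
@28: refcount [4B, align 2] → 32
@32: pid [8B, align 2] → 40
@40: gid [4B, align 2] → 44
@44: rss [88B, align 2] → 132
@132: start_time [8B, align 2] → 140
@140: prio [40B, align 2] → 180
size 180, align 2
array of 24: 24 × 180 = 4320

4320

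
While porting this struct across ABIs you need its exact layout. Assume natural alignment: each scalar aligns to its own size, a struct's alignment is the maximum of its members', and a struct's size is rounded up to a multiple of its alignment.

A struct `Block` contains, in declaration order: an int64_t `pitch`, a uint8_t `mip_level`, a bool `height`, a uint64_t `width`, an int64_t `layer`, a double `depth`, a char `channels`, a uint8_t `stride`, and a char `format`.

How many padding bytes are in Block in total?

11

0..8  pitch  (8B, 8-aligned)
8..9  mip_level  (1B, 1-aligned)
9..10  height  (1B, 1-aligned)
10..16  -- padding (6B)
16..24  width  (8B, 8-aligned)
24..32  layer  (8B, 8-aligned)
32..40  depth  (8B, 8-aligned)
40..41  channels  (1B, 1-aligned)
41..42  stride  (1B, 1-aligned)
42..43  format  (1B, 1-aligned)
43..48  -- tail padding (5B)
sizeof = 48, alignof = 8
data bytes 37, size 48 → padding 11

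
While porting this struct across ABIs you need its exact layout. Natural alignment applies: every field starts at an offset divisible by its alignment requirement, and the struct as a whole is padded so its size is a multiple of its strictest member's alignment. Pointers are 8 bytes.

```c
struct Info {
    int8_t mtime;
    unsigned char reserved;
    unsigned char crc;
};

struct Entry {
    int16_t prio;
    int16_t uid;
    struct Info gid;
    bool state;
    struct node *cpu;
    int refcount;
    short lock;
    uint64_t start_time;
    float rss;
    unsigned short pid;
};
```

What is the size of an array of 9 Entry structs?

360

Info: mtime at 0 (size 1, align 1) → ends 1; reserved at 1 (size 1, align 1) → ends 2; crc at 2 (size 1, align 1) → ends 3; total 3 bytes, alignment 1
prio at 0 (size 2, align 2) → ends 2
uid at 2 (size 2, align 2) → ends 4
gid at 4 (size 3, align 1) → ends 7
state at 7 (size 1, align 1) → ends 8
cpu at 8 (size 8, align 8) → ends 16
refcount at 16 (size 4, align 4) → ends 20
lock at 20 (size 2, align 2) → ends 22
pad 2 to align 8 for start_time
start_time at 24 (size 8, align 8) → ends 32
rss at 32 (size 4, align 4) → ends 36
pid at 36 (size 2, align 2) → ends 38
tail pad 2 to reach multiple of 8
total 40 bytes, alignment 8
array of 9: 9 × 40 = 360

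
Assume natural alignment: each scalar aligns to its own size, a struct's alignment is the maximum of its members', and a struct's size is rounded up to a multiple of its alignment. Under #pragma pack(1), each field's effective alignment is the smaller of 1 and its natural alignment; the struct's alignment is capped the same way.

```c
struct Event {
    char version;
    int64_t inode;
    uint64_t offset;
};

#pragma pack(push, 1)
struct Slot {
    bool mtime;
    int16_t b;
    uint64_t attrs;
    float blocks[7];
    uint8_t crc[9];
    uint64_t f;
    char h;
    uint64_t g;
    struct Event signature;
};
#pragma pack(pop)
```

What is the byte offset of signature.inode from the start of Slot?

73

Event: version at 0 (size 1, align 1) → ends 1; pad 7 to align 8 for inode; inode at 8 (size 8, align 8) → ends 16; offset at 16 (size 8, align 8) → ends 24; total 24 bytes, alignment 8
mtime at 0 (size 1, align 1) → ends 1
b at 1 (size 2, align 1) → ends 3
attrs at 3 (size 8, align 1) → ends 11
blocks at 11 (size 28, align 1) → ends 39
crc at 39 (size 9, align 1) → ends 48
f at 48 (size 8, align 1) → ends 56
h at 56 (size 1, align 1) → ends 57
g at 57 (size 8, align 1) → ends 65
signature at 65 (size 24, align 1) → ends 89
within Event: inode at 8
65 + 8 = 73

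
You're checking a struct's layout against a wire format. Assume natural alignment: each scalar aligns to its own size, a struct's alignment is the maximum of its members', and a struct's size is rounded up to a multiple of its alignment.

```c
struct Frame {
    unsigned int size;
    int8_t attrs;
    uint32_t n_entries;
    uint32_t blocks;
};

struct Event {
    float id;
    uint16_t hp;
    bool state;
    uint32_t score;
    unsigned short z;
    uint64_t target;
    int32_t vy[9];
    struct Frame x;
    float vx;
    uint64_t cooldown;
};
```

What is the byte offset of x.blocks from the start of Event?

Frame: size at 0 (size 4, align 4) → ends 4; attrs at 4 (size 1, align 1) → ends 5; pad 3 to align 4 for n_entries; n_entries at 8 (size 4, align 4) → ends 12; blocks at 12 (size 4, align 4) → ends 16; total 16 bytes, alignment 4
id at 0 (size 4, align 4) → ends 4
hp at 4 (size 2, align 2) → ends 6
state at 6 (size 1, align 1) → ends 7
pad 1 to align 4 for score
score at 8 (size 4, align 4) → ends 12
z at 12 (size 2, align 2) → ends 14
pad 2 to align 8 for target
target at 16 (size 8, align 8) → ends 24
vy at 24 (size 36, align 4) → ends 60
x at 60 (size 16, align 4) → ends 76
within Frame: blocks at 12
60 + 12 = 72

72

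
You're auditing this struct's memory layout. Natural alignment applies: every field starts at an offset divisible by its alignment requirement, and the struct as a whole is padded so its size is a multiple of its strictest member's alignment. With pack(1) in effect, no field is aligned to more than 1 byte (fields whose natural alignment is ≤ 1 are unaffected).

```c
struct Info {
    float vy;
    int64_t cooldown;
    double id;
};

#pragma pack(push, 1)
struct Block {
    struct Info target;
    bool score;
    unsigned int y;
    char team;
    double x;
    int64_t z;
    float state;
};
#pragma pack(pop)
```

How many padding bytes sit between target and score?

0

Info: vy at 0 (size 4, align 4) → ends 4; pad 4 to align 8 for cooldown; cooldown at 8 (size 8, align 8) → ends 16; id at 16 (size 8, align 8) → ends 24; total 24 bytes, alignment 8
target at 0 (size 24, align 1) → ends 24
score at 24 (size 1, align 1) → ends 25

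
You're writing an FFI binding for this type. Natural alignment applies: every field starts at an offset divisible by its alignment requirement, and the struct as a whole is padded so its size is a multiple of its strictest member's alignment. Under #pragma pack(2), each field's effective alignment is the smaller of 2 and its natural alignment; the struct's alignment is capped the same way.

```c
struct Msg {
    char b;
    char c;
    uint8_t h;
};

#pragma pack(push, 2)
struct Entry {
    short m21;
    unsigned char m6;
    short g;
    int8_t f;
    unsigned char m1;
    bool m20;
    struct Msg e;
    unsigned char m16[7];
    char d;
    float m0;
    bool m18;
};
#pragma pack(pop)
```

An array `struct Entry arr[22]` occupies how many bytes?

Msg: b at 0 (size 1, align 1) → ends 1; c at 1 (size 1, align 1) → ends 2; h at 2 (size 1, align 1) → ends 3; total 3 bytes, alignment 1
m21 at 0 (size 2, align 2) → ends 2
m6 at 2 (size 1, align 1) → ends 3
pad 1 to align 2 for g
g at 4 (size 2, align 2) → ends 6
f at 6 (size 1, align 1) → ends 7
m1 at 7 (size 1, align 1) → ends 8
m20 at 8 (size 1, align 1) → ends 9
e at 9 (size 3, align 1) → ends 12
m16 at 12 (size 7, align 1) → ends 19
d at 19 (size 1, align 1) → ends 20
m0 at 20 (size 4, align 2) → ends 24
m18 at 24 (size 1, align 1) → ends 25
tail pad 1 to reach multiple of 2
total 26 bytes, alignment 2
array of 22: 22 × 26 = 572

572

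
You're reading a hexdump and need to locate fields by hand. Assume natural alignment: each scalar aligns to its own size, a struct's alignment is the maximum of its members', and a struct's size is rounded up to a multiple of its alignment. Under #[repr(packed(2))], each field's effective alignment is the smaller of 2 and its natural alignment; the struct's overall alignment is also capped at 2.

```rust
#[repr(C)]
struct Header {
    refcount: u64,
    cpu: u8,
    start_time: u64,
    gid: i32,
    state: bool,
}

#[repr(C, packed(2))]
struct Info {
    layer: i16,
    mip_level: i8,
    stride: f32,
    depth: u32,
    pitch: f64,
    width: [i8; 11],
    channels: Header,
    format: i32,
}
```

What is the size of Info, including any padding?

Header: refcount at 0 (size 8, align 8) → ends 8; cpu at 8 (size 1, align 1) → ends 9; pad 7 to align 8 for start_time; start_time at 16 (size 8, align 8) → ends 24; gid at 24 (size 4, align 4) → ends 28; state at 28 (size 1, align 1) → ends 29; tail pad 3 to reach multiple of 8; total 32 bytes, alignment 8
layer at 0 (size 2, align 2) → ends 2
mip_level at 2 (size 1, align 1) → ends 3
pad 1 to align 2 for stride
stride at 4 (size 4, align 2) → ends 8
depth at 8 (size 4, align 2) → ends 12
pitch at 12 (size 8, align 2) → ends 20
width at 20 (size 11, align 1) → ends 31
pad 1 to align 2 for channels
channels at 32 (size 32, align 2) → ends 64
format at 64 (size 4, align 2) → ends 68
total 68 bytes, alignment 2

68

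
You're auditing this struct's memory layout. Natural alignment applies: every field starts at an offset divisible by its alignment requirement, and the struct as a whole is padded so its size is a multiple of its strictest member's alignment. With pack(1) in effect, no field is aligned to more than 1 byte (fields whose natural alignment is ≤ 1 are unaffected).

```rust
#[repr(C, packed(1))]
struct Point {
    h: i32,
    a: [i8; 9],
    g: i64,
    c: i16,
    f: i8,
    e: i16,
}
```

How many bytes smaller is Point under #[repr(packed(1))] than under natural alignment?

6

natural layout:
  0..4  h  (4B, 4-aligned)
  4..13  a  (9B, 1-aligned)
  13..16  -- padding (3B)
  16..24  g  (8B, 8-aligned)
  24..26  c  (2B, 2-aligned)
  26..27  f  (1B, 1-aligned)
  27..28  -- padding (1B)
  28..30  e  (2B, 2-aligned)
  30..32  -- tail padding (2B)
  sizeof = 32, alignof = 8
packed(1) layout:
  0..4  h  (4B, 1-aligned)
  4..13  a  (9B, 1-aligned)
  13..21  g  (8B, 1-aligned)
  21..23  c  (2B, 1-aligned)
  23..24  f  (1B, 1-aligned)
  24..26  e  (2B, 1-aligned)
  sizeof = 26, alignof = 1
32 − 26 = 6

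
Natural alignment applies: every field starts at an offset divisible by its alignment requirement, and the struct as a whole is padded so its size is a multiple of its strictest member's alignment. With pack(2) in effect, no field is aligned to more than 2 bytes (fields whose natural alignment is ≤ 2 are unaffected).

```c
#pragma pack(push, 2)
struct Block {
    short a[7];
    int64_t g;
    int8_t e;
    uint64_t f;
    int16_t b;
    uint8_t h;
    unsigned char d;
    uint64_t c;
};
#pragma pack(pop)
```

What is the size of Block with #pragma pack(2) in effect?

0..14  a  (14B, 2-aligned)
14..22  g  (8B, 2-aligned)
22..23  e  (1B, 1-aligned)
23..24  -- padding (1B)
24..32  f  (8B, 2-aligned)
32..34  b  (2B, 2-aligned)
34..35  h  (1B, 1-aligned)
35..36  d  (1B, 1-aligned)
36..44  c  (8B, 2-aligned)
sizeof = 44, alignof = 2

44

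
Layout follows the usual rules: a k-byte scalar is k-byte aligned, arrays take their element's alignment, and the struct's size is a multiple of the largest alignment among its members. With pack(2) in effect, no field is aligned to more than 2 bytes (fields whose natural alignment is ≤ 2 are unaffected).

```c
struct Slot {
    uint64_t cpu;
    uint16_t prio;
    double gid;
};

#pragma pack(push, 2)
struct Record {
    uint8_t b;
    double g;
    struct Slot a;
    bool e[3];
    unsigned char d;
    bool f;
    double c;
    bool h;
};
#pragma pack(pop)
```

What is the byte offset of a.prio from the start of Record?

18

Slot: @0: cpu [8B, align 8] → 8; @8: prio [2B, align 2] → 10; +6 pad (align 8); @16: gid [8B, align 8] → 24; size 24, align 8
@0: b [1B, align 1] → 1
+1 pad (align 2)
@2: g [8B, align 2] → 10
@10: a [24B, align 2] → 34
within Slot: prio at 8
10 + 8 = 18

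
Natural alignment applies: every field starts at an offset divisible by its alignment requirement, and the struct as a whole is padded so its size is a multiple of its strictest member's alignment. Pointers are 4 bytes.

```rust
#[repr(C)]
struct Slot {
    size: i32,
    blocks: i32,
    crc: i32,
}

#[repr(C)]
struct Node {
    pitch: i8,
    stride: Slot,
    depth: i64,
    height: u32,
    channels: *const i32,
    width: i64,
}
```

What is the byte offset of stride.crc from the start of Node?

Slot: 0..4  size  (4B, 4-aligned); 4..8  blocks  (4B, 4-aligned); 8..12  crc  (4B, 4-aligned); sizeof = 12, alignof = 4
0..1  pitch  (1B, 1-aligned)
1..4  -- padding (3B)
4..16  stride  (12B, 4-aligned)
within Slot: crc at 8
4 + 8 = 12

12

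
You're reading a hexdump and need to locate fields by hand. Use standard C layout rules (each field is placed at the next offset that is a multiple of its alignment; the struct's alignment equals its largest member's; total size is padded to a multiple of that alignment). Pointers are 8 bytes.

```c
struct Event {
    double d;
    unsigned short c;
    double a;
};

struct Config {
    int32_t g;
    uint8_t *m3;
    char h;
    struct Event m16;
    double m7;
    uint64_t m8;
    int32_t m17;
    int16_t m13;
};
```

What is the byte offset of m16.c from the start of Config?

32

Event: d at 0 (size 8, align 8) → ends 8; c at 8 (size 2, align 2) → ends 10; pad 6 to align 8 for a; a at 16 (size 8, align 8) → ends 24; total 24 bytes, alignment 8
g at 0 (size 4, align 4) → ends 4
pad 4 to align 8 for m3
m3 at 8 (size 8, align 8) → ends 16
h at 16 (size 1, align 1) → ends 17
pad 7 to align 8 for m16
m16 at 24 (size 24, align 8) → ends 48
within Event: c at 8
24 + 8 = 32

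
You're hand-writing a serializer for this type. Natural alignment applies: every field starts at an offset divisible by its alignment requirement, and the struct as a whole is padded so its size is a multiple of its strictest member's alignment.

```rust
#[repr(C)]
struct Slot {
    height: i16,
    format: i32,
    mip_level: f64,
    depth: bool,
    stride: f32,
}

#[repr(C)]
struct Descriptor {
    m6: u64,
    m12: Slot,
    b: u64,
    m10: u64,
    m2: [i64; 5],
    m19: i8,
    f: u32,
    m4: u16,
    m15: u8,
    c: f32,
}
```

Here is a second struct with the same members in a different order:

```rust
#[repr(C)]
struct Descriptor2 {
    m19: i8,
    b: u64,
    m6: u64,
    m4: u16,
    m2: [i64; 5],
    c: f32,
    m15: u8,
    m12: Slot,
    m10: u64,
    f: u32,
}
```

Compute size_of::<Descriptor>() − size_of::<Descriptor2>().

Slot: @0: height [2B, align 2] → 2; +2 pad (align 4); @4: format [4B, align 4] → 8; @8: mip_level [8B, align 8] → 16; @16: depth [1B, align 1] → 17; +3 pad (align 4); @20: stride [4B, align 4] → 24; size 24, align 8
@0: m6 [8B, align 8] → 8
@8: m12 [24B, align 8] → 32
@32: b [8B, align 8] → 40
@40: m10 [8B, align 8] → 48
@48: m2 [40B, align 8] → 88
@88: m19 [1B, align 1] → 89
+3 pad (align 4)
@92: f [4B, align 4] → 96
@96: m4 [2B, align 2] → 98
@98: m15 [1B, align 1] → 99
+1 pad (align 4)
@100: c [4B, align 4] → 104
size 104, align 8
— Descriptor2 —
@0: m19 [1B, align 1] → 1
+7 pad (align 8)
@8: b [8B, align 8] → 16
@16: m6 [8B, align 8] → 24
@24: m4 [2B, align 2] → 26
+6 pad (align 8)
@32: m2 [40B, align 8] → 72
@72: c [4B, align 4] → 76
@76: m15 [1B, align 1] → 77
+3 pad (align 8)
@80: m12 [24B, align 8] → 104
@104: m10 [8B, align 8] → 112
@112: f [4B, align 4] → 116
+4 tail pad (align 8)
size 120, align 8
104 − 120 = -16

-16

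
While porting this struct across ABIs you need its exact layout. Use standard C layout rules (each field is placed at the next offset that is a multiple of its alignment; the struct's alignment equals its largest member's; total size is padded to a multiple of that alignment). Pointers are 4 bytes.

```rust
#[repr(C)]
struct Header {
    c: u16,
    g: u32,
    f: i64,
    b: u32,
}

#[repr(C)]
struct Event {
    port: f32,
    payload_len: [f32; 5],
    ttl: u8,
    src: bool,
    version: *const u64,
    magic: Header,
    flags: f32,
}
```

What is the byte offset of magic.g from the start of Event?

Header: @0: c [2B, align 2] → 2; +2 pad (align 4); @4: g [4B, align 4] → 8; @8: f [8B, align 8] → 16; @16: b [4B, align 4] → 20; +4 tail pad (align 8); size 24, align 8
@0: port [4B, align 4] → 4
@4: payload_len [20B, align 4] → 24
@24: ttl [1B, align 1] → 25
@25: src [1B, align 1] → 26
+2 pad (align 4)
@28: version [4B, align 4] → 32
@32: magic [24B, align 8] → 56
within Header: g at 4
32 + 4 = 36

36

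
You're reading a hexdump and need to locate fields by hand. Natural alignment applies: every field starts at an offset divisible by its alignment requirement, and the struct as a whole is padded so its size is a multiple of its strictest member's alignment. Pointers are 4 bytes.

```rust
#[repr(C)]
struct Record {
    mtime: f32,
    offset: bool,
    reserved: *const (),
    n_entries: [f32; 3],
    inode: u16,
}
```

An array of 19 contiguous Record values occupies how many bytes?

0..4  mtime  (4B, 4-aligned)
4..5  offset  (1B, 1-aligned)
5..8  -- padding (3B)
8..12  reserved  (4B, 4-aligned)
12..24  n_entries  (12B, 4-aligned)
24..26  inode  (2B, 2-aligned)
26..28  -- tail padding (2B)
sizeof = 28, alignof = 4
array of 19: 19 × 28 = 532

532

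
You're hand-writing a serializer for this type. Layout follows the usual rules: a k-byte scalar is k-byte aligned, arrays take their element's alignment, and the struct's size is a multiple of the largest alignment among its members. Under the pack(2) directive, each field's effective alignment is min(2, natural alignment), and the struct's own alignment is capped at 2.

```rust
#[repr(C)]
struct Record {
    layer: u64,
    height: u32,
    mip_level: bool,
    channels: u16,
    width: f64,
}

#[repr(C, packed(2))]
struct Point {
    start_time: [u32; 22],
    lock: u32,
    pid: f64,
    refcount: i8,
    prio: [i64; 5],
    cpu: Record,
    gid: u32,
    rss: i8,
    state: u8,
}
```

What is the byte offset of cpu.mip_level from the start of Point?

Record: 0..8  layer  (8B, 8-aligned); 8..12  height  (4B, 4-aligned); 12..13  mip_level  (1B, 1-aligned); 13..14  -- padding (1B); 14..16  channels  (2B, 2-aligned); 16..24  width  (8B, 8-aligned); sizeof = 24, alignof = 8
0..88  start_time  (88B, 2-aligned)
88..92  lock  (4B, 2-aligned)
92..100  pid  (8B, 2-aligned)
100..101  refcount  (1B, 1-aligned)
101..102  -- padding (1B)
102..142  prio  (40B, 2-aligned)
142..166  cpu  (24B, 2-aligned)
within Record: mip_level at 12
142 + 12 = 154

154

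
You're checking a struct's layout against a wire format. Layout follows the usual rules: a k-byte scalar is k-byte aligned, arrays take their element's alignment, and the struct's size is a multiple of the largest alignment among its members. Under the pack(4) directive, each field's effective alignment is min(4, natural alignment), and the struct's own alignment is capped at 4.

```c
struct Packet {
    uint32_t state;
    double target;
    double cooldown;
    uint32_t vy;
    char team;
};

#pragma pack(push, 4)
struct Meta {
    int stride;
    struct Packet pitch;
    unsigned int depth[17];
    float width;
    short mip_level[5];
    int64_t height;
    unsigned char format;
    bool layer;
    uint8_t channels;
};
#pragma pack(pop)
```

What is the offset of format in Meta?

128

Packet: @0: state [4B, align 4] → 4; +4 pad (align 8); @8: target [8B, align 8] → 16; @16: cooldown [8B, align 8] → 24; @24: vy [4B, align 4] → 28; @28: team [1B, align 1] → 29; +3 tail pad (align 8); size 32, align 8
@0: stride [4B, align 4] → 4
@4: pitch [32B, align 4] → 36
@36: depth [68B, align 4] → 104
@104: width [4B, align 4] → 108
@108: mip_level [10B, align 2] → 118
+2 pad (align 4)
@120: height [8B, align 4] → 128
@128: format [1B, align 1] → 129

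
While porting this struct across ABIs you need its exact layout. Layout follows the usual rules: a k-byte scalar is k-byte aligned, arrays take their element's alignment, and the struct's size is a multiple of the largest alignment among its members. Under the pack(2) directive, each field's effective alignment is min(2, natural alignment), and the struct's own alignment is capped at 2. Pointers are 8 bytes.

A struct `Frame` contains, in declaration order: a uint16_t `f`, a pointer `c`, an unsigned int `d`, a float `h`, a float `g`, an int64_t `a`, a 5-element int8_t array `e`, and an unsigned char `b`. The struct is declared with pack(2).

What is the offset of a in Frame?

22

@0: f [2B, align 2] → 2
@2: c [8B, align 2] → 10
@10: d [4B, align 2] → 14
@14: h [4B, align 2] → 18
@18: g [4B, align 2] → 22
@22: a [8B, align 2] → 30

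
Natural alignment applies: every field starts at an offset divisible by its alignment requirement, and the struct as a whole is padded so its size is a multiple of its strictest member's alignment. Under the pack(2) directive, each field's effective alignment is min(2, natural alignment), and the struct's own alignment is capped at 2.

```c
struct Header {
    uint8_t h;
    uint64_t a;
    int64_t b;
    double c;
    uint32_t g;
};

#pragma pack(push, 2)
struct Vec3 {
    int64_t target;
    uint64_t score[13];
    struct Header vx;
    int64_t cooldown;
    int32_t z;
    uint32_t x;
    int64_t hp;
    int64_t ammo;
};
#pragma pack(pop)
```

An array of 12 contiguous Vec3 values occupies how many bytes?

Header: 0..1  h  (1B, 1-aligned); 1..8  -- padding (7B); 8..16  a  (8B, 8-aligned); 16..24  b  (8B, 8-aligned); 24..32  c  (8B, 8-aligned); 32..36  g  (4B, 4-aligned); 36..40  -- tail padding (4B); sizeof = 40, alignof = 8
0..8  target  (8B, 2-aligned)
8..112  score  (104B, 2-aligned)
112..152  vx  (40B, 2-aligned)
152..160  cooldown  (8B, 2-aligned)
160..164  z  (4B, 2-aligned)
164..168  x  (4B, 2-aligned)
168..176  hp  (8B, 2-aligned)
176..184  ammo  (8B, 2-aligned)
sizeof = 184, alignof = 2
array of 12: 12 × 184 = 2208

2208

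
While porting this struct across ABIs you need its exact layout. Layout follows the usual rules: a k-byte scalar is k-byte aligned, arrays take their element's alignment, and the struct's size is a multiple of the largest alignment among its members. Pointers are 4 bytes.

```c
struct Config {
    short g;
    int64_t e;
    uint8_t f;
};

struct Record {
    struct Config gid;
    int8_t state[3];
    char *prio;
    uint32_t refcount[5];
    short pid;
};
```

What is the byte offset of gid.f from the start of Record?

16

Config: @0: g [2B, align 2] → 2; +6 pad (align 8); @8: e [8B, align 8] → 16; @16: f [1B, align 1] → 17; +7 tail pad (align 8); size 24, align 8
@0: gid [24B, align 8] → 24
within Config: f at 16
0 + 16 = 16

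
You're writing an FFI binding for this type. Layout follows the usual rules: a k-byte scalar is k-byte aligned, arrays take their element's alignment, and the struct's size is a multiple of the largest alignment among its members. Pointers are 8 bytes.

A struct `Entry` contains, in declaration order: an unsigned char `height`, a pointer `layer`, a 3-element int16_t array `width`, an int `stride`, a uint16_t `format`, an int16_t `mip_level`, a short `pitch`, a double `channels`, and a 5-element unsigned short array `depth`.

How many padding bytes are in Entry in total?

@0: height [1B, align 1] → 1
+7 pad (align 8)
@8: layer [8B, align 8] → 16
@16: width [6B, align 2] → 22
+2 pad (align 4)
@24: stride [4B, align 4] → 28
@28: format [2B, align 2] → 30
@30: mip_level [2B, align 2] → 32
@32: pitch [2B, align 2] → 34
+6 pad (align 8)
@40: channels [8B, align 8] → 48
@48: depth [10B, align 2] → 58
+6 tail pad (align 8)
size 64, align 8
data bytes 43, size 64 → padding 21

21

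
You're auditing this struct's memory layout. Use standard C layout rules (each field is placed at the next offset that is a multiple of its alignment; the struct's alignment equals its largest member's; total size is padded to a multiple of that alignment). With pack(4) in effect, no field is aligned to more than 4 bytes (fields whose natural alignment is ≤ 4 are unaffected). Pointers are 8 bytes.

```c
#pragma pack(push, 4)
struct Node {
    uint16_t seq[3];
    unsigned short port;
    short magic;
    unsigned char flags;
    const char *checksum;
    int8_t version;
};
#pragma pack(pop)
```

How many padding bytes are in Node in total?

@0: seq [6B, align 2] → 6
@6: port [2B, align 2] → 8
@8: magic [2B, align 2] → 10
@10: flags [1B, align 1] → 11
+1 pad (align 4)
@12: checksum [8B, align 4] → 20
@20: version [1B, align 1] → 21
+3 tail pad (align 4)
size 24, align 4
data bytes 20, size 24 → padding 4

4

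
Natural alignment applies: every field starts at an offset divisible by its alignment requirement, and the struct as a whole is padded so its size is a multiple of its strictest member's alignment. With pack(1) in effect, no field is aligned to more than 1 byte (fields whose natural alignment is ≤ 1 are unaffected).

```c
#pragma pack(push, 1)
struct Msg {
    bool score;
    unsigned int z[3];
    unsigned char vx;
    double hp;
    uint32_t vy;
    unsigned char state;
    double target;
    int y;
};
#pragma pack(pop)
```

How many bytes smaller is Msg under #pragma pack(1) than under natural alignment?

natural layout:
  score at 0 (size 1, align 1) → ends 1
  pad 3 to align 4 for z
  z at 4 (size 12, align 4) → ends 16
  vx at 16 (size 1, align 1) → ends 17
  pad 7 to align 8 for hp
  hp at 24 (size 8, align 8) → ends 32
  vy at 32 (size 4, align 4) → ends 36
  state at 36 (size 1, align 1) → ends 37
  pad 3 to align 8 for target
  target at 40 (size 8, align 8) → ends 48
  y at 48 (size 4, align 4) → ends 52
  tail pad 4 to reach multiple of 8
  total 56 bytes, alignment 8
packed(1) layout:
  score at 0 (size 1, align 1) → ends 1
  z at 1 (size 12, align 1) → ends 13
  vx at 13 (size 1, align 1) → ends 14
  hp at 14 (size 8, align 1) → ends 22
  vy at 22 (size 4, align 1) → ends 26
  state at 26 (size 1, align 1) → ends 27
  target at 27 (size 8, align 1) → ends 35
  y at 35 (size 4, align 1) → ends 39
  total 39 bytes, alignment 1
56 − 39 = 17

17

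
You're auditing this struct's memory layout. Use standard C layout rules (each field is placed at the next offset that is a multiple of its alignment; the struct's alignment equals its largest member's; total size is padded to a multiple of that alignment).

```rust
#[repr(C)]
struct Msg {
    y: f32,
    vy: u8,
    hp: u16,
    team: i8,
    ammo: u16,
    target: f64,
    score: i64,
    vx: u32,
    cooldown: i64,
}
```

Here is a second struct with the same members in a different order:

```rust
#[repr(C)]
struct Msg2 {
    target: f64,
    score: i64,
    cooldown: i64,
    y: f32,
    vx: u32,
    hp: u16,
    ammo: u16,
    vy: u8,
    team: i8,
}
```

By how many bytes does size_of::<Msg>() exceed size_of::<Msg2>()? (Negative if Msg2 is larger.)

@0: y [4B, align 4] → 4
@4: vy [1B, align 1] → 5
+1 pad (align 2)
@6: hp [2B, align 2] → 8
@8: team [1B, align 1] → 9
+1 pad (align 2)
@10: ammo [2B, align 2] → 12
+4 pad (align 8)
@16: target [8B, align 8] → 24
@24: score [8B, align 8] → 32
@32: vx [4B, align 4] → 36
+4 pad (align 8)
@40: cooldown [8B, align 8] → 48
size 48, align 8
— Msg2 —
@0: target [8B, align 8] → 8
@8: score [8B, align 8] → 16
@16: cooldown [8B, align 8] → 24
@24: y [4B, align 4] → 28
@28: vx [4B, align 4] → 32
@32: hp [2B, align 2] → 34
@34: ammo [2B, align 2] → 36
@36: vy [1B, align 1] → 37
@37: team [1B, align 1] → 38
+2 tail pad (align 8)
size 40, align 8
48 − 40 = 8

8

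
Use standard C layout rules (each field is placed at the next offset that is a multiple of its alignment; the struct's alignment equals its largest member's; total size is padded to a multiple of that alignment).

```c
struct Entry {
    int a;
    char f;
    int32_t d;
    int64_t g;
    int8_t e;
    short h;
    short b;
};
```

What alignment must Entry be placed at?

member alignments: a=4, f=1, d=4, g=8, e=1, h=2, b=2
max = 8

8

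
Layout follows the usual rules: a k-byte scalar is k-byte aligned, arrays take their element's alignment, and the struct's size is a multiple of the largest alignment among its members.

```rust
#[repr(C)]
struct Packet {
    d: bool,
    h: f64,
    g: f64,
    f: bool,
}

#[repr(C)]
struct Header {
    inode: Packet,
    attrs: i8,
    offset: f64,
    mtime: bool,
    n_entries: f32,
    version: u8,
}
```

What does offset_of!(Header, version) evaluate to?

56

Packet: @0: d [1B, align 1] → 1; +7 pad (align 8); @8: h [8B, align 8] → 16; @16: g [8B, align 8] → 24; @24: f [1B, align 1] → 25; +7 tail pad (align 8); size 32, align 8
@0: inode [32B, align 8] → 32
@32: attrs [1B, align 1] → 33
+7 pad (align 8)
@40: offset [8B, align 8] → 48
@48: mtime [1B, align 1] → 49
+3 pad (align 4)
@52: n_entries [4B, align 4] → 56
@56: version [1B, align 1] → 57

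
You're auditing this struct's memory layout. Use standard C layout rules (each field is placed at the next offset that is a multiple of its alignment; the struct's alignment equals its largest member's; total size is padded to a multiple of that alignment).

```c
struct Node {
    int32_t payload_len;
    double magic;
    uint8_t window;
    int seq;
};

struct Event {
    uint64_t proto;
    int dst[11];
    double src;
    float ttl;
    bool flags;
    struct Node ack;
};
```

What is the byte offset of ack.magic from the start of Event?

80

Node: payload_len at 0 (size 4, align 4) → ends 4; pad 4 to align 8 for magic; magic at 8 (size 8, align 8) → ends 16; window at 16 (size 1, align 1) → ends 17; pad 3 to align 4 for seq; seq at 20 (size 4, align 4) → ends 24; total 24 bytes, alignment 8
proto at 0 (size 8, align 8) → ends 8
dst at 8 (size 44, align 4) → ends 52
pad 4 to align 8 for src
src at 56 (size 8, align 8) → ends 64
ttl at 64 (size 4, align 4) → ends 68
flags at 68 (size 1, align 1) → ends 69
pad 3 to align 8 for ack
ack at 72 (size 24, align 8) → ends 96
within Node: magic at 8
72 + 8 = 80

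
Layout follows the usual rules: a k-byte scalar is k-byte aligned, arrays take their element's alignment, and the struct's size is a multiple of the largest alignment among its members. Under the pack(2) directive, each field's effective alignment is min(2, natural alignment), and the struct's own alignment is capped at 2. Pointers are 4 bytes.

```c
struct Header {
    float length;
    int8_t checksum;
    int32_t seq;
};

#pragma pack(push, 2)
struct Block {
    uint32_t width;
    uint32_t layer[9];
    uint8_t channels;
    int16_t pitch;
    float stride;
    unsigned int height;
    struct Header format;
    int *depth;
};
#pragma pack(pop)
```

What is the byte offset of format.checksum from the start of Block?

56

Header: length at 0 (size 4, align 4) → ends 4; checksum at 4 (size 1, align 1) → ends 5; pad 3 to align 4 for seq; seq at 8 (size 4, align 4) → ends 12; total 12 bytes, alignment 4
width at 0 (size 4, align 2) → ends 4
layer at 4 (size 36, align 2) → ends 40
channels at 40 (size 1, align 1) → ends 41
pad 1 to align 2 for pitch
pitch at 42 (size 2, align 2) → ends 44
stride at 44 (size 4, align 2) → ends 48
height at 48 (size 4, align 2) → ends 52
format at 52 (size 12, align 2) → ends 64
within Header: checksum at 4
52 + 4 = 56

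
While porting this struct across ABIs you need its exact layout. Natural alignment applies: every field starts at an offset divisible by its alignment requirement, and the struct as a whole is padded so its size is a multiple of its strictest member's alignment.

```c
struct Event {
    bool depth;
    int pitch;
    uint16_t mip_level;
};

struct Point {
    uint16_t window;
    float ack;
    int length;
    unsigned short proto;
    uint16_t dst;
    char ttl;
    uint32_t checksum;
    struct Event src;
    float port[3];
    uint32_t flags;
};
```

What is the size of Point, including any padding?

52

Event: @0: depth [1B, align 1] → 1; +3 pad (align 4); @4: pitch [4B, align 4] → 8; @8: mip_level [2B, align 2] → 10; +2 tail pad (align 4); size 12, align 4
@0: window [2B, align 2] → 2
+2 pad (align 4)
@4: ack [4B, align 4] → 8
@8: length [4B, align 4] → 12
@12: proto [2B, align 2] → 14
@14: dst [2B, align 2] → 16
@16: ttl [1B, align 1] → 17
+3 pad (align 4)
@20: checksum [4B, align 4] → 24
@24: src [12B, align 4] → 36
@36: port [12B, align 4] → 48
@48: flags [4B, align 4] → 52
size 52, align 4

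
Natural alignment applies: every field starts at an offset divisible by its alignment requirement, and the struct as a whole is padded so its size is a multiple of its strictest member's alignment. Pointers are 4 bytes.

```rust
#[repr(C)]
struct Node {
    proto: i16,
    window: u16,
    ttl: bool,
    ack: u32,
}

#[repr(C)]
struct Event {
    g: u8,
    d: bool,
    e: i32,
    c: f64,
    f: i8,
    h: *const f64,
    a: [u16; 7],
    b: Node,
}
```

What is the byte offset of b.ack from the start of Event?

Node: @0: proto [2B, align 2] → 2; @2: window [2B, align 2] → 4; @4: ttl [1B, align 1] → 5; +3 pad (align 4); @8: ack [4B, align 4] → 12; size 12, align 4
@0: g [1B, align 1] → 1
@1: d [1B, align 1] → 2
+2 pad (align 4)
@4: e [4B, align 4] → 8
@8: c [8B, align 8] → 16
@16: f [1B, align 1] → 17
+3 pad (align 4)
@20: h [4B, align 4] → 24
@24: a [14B, align 2] → 38
+2 pad (align 4)
@40: b [12B, align 4] → 52
within Node: ack at 8
40 + 8 = 48

48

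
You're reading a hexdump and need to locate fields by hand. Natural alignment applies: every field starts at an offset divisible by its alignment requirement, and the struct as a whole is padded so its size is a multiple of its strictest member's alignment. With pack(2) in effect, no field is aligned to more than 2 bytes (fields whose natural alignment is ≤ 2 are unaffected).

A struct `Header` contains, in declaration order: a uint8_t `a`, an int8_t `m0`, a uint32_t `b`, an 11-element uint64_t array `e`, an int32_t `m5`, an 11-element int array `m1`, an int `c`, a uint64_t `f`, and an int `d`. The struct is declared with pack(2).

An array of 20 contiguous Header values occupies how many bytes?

0..1  a  (1B, 1-aligned)
1..2  m0  (1B, 1-aligned)
2..6  b  (4B, 2-aligned)
6..94  e  (88B, 2-aligned)
94..98  m5  (4B, 2-aligned)
98..142  m1  (44B, 2-aligned)
142..146  c  (4B, 2-aligned)
146..154  f  (8B, 2-aligned)
154..158  d  (4B, 2-aligned)
sizeof = 158, alignof = 2
array of 20: 20 × 158 = 3160

3160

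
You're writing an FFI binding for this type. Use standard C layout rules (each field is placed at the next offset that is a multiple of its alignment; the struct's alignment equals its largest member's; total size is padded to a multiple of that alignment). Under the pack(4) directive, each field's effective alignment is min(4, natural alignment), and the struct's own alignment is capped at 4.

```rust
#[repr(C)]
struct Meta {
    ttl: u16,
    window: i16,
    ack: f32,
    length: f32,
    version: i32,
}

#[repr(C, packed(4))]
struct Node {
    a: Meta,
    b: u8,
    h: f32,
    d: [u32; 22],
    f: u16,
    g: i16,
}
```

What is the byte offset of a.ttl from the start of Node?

Meta: 0..2  ttl  (2B, 2-aligned); 2..4  window  (2B, 2-aligned); 4..8  ack  (4B, 4-aligned); 8..12  length  (4B, 4-aligned); 12..16  version  (4B, 4-aligned); sizeof = 16, alignof = 4
0..16  a  (16B, 4-aligned)
within Meta: ttl at 0
0 + 0 = 0

0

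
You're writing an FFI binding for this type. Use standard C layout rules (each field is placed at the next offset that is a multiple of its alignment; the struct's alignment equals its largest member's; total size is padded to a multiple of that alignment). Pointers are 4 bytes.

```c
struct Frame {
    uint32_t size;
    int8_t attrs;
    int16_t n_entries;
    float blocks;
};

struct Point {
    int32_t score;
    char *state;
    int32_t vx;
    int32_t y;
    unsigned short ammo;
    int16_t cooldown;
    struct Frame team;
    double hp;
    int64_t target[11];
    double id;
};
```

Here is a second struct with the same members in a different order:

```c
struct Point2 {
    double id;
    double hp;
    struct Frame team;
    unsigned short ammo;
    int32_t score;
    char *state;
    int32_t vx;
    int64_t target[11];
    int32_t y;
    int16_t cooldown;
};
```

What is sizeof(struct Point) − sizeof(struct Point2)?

-8

Frame: 0..4  size  (4B, 4-aligned); 4..5  attrs  (1B, 1-aligned); 5..6  -- padding (1B); 6..8  n_entries  (2B, 2-aligned); 8..12  blocks  (4B, 4-aligned); sizeof = 12, alignof = 4
0..4  score  (4B, 4-aligned)
4..8  state  (4B, 4-aligned)
8..12  vx  (4B, 4-aligned)
12..16  y  (4B, 4-aligned)
16..18  ammo  (2B, 2-aligned)
18..20  cooldown  (2B, 2-aligned)
20..32  team  (12B, 4-aligned)
32..40  hp  (8B, 8-aligned)
40..128  target  (88B, 8-aligned)
128..136  id  (8B, 8-aligned)
sizeof = 136, alignof = 8
— Point2 —
0..8  id  (8B, 8-aligned)
8..16  hp  (8B, 8-aligned)
16..28  team  (12B, 4-aligned)
28..30  ammo  (2B, 2-aligned)
30..32  -- padding (2B)
32..36  score  (4B, 4-aligned)
36..40  state  (4B, 4-aligned)
40..44  vx  (4B, 4-aligned)
44..48  -- padding (4B)
48..136  target  (88B, 8-aligned)
136..140  y  (4B, 4-aligned)
140..142  cooldown  (2B, 2-aligned)
142..144  -- tail padding (2B)
sizeof = 144, alignof = 8
136 − 144 = -8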